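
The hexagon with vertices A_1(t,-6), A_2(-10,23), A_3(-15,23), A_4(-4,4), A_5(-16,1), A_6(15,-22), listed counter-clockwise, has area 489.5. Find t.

13

The doubled signed area Σ (x_i y_{i+1} − x_{i+1} y_i) is linear in t.
With t=0 it equals 394; the coefficient of t is 45 (from the two edges through A_1).
So 45·t + 394 = 2·489.5 = 979 ⇒ t = 13.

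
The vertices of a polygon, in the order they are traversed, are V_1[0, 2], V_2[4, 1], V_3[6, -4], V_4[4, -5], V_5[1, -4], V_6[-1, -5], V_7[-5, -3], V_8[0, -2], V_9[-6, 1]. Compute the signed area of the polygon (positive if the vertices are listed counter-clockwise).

Cross-terms: -8, -22, -14, -11, -9, -22, 10, -12, -12  ⇒  Σ = -100
Signed area = Σ/2 = -50 (negative ⇒ clockwise traversal).

-50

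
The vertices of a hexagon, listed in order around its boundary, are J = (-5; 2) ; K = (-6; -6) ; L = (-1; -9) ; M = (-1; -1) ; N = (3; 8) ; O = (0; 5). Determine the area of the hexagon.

Cross-terms: 42, 48, -8, -5, 15, 25  ⇒  Σ = 117
Area = |Σ|/2 = 58.5.

58.5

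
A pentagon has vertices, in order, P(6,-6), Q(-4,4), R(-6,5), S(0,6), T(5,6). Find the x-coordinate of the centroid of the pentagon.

Apply the surveyor's formula. First the cross-terms c_i = x_i·y_{i+1} − x_{i+1}·y_i:
  0, 4, -36, -30, -66  ⇒  2A = -128, A = -64.
Then Σ (x_i + x_{i+1})·c_i = -700, so x̄ = -700 / (6·(-64)) = 175/96.

175/96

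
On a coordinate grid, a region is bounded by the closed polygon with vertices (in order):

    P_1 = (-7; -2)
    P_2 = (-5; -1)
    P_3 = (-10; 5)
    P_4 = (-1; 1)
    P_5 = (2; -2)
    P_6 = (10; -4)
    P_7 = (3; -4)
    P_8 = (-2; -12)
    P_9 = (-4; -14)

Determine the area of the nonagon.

Cross-terms: -3, -35, -5, 0, 12, -28, -44, -20, -90  ⇒  Σ = -213
Area = |Σ|/2 = 106.5.

106.5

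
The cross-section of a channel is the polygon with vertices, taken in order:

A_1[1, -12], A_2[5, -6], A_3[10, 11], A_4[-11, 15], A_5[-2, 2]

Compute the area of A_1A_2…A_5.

Apply the surveyor's formula: 2A = Σ (x_i·y_{i+1} − x_{i+1}·y_i), indices taken mod 5.
A_1→A_2: (1)(-6) − (5)(-12) = 54
A_2→A_3: (5)(11) − (10)(-6) = 115
A_3→A_4: (10)(15) − (-11)(11) = 271
A_4→A_5: (-11)(2) − (-2)(15) = 8
A_5→A_1: (-2)(-12) − (1)(2) = 22
Σ = 470
Area = |Σ|/2 = 235.

235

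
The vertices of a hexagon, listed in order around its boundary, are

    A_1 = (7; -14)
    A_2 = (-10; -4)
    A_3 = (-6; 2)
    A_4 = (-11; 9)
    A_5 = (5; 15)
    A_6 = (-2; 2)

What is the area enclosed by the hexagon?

Apply the surveyor's formula: 2A = Σ (x_i·y_{i+1} − x_{i+1}·y_i), indices taken mod 6.
Σ = (-168) + (-44) + (-32) + (-210) + (40) + (14) = -400
Area = |Σ|/2 = 200.

200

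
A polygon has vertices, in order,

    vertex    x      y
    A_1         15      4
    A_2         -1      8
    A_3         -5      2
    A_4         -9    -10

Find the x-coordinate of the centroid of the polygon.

Apply the surveyor's formula. First the cross-terms c_i = x_i·y_{i+1} − x_{i+1}·y_i:
  124, 38, 68, 114  ⇒  2A = 344, A = 172.
Then Σ (x_i + x_{i+1})·c_i = 1240, so x̄ = 1240 / (6·172) = 155/129.

155/129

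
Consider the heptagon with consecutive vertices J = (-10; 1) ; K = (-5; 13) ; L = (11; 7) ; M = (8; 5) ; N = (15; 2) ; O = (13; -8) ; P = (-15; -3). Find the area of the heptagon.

Σ = (-125) + (-178) + (-1) + (-59) + (-146) + (-159) + (-45) = -713
Area = |Σ|/2 = 356.5.

356.5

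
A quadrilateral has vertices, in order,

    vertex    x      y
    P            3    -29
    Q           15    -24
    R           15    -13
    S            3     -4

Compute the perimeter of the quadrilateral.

64

|PQ| = √((12)² + (5)²) = √169 = 13
|QR| = √((0)² + (11)²) = √121 = 11
|RS| = √((-12)² + (9)²) = √225 = 15
|SP| = √((0)² + (-25)²) = √625 = 25
Perimeter = 13 + 11 + 15 + 25 = 64.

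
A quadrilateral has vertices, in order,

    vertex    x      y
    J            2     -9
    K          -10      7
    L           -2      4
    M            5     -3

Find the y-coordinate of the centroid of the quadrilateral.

-64/93

Apply the shoelace (surveyor's) formula. First the cross-terms c_i = x_i·y_{i+1} − x_{i+1}·y_i:
  -76, -26, -14, -39  ⇒  2A = -155, A = -77.5.
Then Σ (y_i + y_{i+1})·c_i = 320, so ȳ = 320 / (6·(-77.5)) = -64/93.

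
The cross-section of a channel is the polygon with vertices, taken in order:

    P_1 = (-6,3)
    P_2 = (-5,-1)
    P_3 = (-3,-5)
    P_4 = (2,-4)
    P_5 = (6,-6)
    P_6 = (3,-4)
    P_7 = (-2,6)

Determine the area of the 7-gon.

55.5

Apply the surveyor's formula: 2A = Σ (x_i·y_{i+1} − x_{i+1}·y_i), indices taken mod 7.
Σ = (21) + (22) + (22) + (12) + (-6) + (10) + (30) = 111
Area = |Σ|/2 = 55.5.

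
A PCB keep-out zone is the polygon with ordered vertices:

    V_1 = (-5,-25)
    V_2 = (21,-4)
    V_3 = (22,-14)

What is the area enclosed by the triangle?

Apply Gauss's area formula: 2A = Σ (x_i·y_{i+1} − x_{i+1}·y_i), indices taken mod 3.
V_1→V_2: (-5)(-4) − (21)(-25) = 545
V_2→V_3: (21)(-14) − (22)(-4) = -206
V_3→V_1: (22)(-25) − (-5)(-14) = -620
Σ = -281
Area = |Σ|/2 = 140.5.

140.5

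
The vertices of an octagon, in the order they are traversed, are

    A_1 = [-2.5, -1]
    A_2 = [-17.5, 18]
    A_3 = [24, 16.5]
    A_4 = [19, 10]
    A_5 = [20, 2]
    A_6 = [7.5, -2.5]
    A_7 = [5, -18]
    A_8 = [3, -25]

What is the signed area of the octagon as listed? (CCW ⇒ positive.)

-671.375

Apply the surveyor's formula: 2A = Σ (x_i·y_{i+1} − x_{i+1}·y_i), indices taken mod 8.
Cross-terms: -62.5, -720.75, -73.5, -162, -65, -122.5, -71, -65.5  ⇒  Σ = -1342.75
Signed area = Σ/2 = -671.375 (negative ⇒ clockwise traversal).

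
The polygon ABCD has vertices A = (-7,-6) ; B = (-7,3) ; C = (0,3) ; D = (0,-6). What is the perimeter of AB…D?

32

|AB| = √((0)² + (9)²) = √81 = 9
|BC| = √((7)² + (0)²) = √49 = 7
|CD| = √((0)² + (-9)²) = √81 = 9
|DA| = √((-7)² + (0)²) = √49 = 7
Perimeter = 9 + 7 + 9 + 7 = 32.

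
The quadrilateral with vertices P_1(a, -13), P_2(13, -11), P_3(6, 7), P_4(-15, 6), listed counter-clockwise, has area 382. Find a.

-6

Write out the shoelace sum; only the two edges meeting at P_1 involve a:
2·Area = [((-15)·(-13) − a·6) + (a·(-11) − 13·(-13))] + 298
       = -17·a + 662 = 764
⇒ a = -6.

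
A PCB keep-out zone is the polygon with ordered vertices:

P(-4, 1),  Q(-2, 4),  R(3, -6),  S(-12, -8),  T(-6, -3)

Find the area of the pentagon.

Apply the shoelace (surveyor's) formula: 2A = Σ (x_i·y_{i+1} − x_{i+1}·y_i), indices taken mod 5.
Σ = (-14) + (0) + (-96) + (-12) + (-18) = -140
Area = |Σ|/2 = 70.

70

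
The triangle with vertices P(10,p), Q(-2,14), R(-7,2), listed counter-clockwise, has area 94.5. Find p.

The doubled signed area Σ (x_i y_{i+1} − x_{i+1} y_i) is linear in p.
With p=0 it equals 214; the coefficient of p is -5 (from the two edges through P).
So -5·p + 214 = 2·94.5 = 189 ⇒ p = 5.

5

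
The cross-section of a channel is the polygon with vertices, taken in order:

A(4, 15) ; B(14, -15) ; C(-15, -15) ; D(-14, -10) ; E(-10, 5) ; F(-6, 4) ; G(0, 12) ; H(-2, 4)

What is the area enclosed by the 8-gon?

519.5

Cross-terms: -270, -435, -60, -170, -10, -72, 24, -46  ⇒  Σ = -1039
Area = |Σ|/2 = 519.5.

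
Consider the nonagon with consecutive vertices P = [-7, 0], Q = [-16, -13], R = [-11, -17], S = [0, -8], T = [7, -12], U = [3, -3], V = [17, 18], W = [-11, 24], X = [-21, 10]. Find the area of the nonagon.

P→Q: (-7)(-13) − (-16)(0) = 91
Q→R: (-16)(-17) − (-11)(-13) = 129
R→S: (-11)(-8) − (0)(-17) = 88
S→T: (0)(-12) − (7)(-8) = 56
T→U: (7)(-3) − (3)(-12) = 15
U→V: (3)(18) − (17)(-3) = 105
V→W: (17)(24) − (-11)(18) = 606
W→X: (-11)(10) − (-21)(24) = 394
X→P: (-21)(0) − (-7)(10) = 70
Σ = 1554
Area = |Σ|/2 = 777.

777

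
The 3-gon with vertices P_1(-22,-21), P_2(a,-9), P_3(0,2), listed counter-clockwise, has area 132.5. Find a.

1

The doubled signed area Σ (x_i y_{i+1} − x_{i+1} y_i) is linear in a.
With a=0 it equals 242; the coefficient of a is 23 (from the two edges through P_2).
So 23·a + 242 = 2·132.5 = 265 ⇒ a = 1.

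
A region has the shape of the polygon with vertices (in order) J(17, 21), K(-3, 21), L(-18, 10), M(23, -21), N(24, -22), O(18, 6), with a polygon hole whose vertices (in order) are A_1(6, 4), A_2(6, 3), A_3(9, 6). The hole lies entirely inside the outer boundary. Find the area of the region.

863.5

Outer boundary:
Cross-terms: 420, 348, 148, -2, 540, 276  ⇒  Σ = 1730
Area = |Σ|/2 = 865.
Hole:
Cross-terms: -6, 9, 0  ⇒  Σ = 3
Area = |Σ|/2 = 1.5.
Net area = 865 − 1.5 = 863.5.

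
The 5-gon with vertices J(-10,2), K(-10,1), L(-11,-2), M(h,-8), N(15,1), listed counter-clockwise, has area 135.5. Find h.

Write out the shoelace sum; only the two edges meeting at M involve h:
2·Area = [((-11)·(-8) − h·(-2)) + (h·1 − 15·(-8))] + 81
       = 3·h + 289 = 271
⇒ h = -6.

-6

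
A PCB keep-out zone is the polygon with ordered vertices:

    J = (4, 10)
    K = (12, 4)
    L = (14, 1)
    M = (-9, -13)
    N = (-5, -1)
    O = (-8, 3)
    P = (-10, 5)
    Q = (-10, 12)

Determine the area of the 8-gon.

Σ = (-104) + (-44) + (-173) + (-56) + (-23) + (-10) + (-70) + (-148) = -628
Area = |Σ|/2 = 314.

314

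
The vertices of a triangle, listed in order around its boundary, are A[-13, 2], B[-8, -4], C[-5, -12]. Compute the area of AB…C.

Σ = (68) + (76) + (-166) = -22
Area = |Σ|/2 = 11.

11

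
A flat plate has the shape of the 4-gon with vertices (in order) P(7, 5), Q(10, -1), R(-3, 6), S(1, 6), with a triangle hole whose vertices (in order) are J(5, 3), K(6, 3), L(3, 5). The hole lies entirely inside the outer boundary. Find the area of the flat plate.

Outer boundary:
Σ = (-57) + (57) + (-24) + (-37) = -61
Area = |Σ|/2 = 30.5.
Hole:
Apply the shoelace formula: 2A = Σ (x_i·y_{i+1} − x_{i+1}·y_i), indices taken mod 3.
J→K: (5)(3) − (6)(3) = -3
K→L: (6)(5) − (3)(3) = 21
L→J: (3)(3) − (5)(5) = -16
Σ = 2
Area = |Σ|/2 = 1.
Net area = 30.5 − 1 = 29.5.

29.5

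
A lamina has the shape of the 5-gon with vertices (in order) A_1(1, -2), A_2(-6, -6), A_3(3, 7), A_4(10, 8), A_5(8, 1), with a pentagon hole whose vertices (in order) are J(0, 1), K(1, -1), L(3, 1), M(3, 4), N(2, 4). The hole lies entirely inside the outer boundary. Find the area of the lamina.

Outer boundary:
Apply the shoelace (surveyor's) formula: 2A = Σ (x_i·y_{i+1} − x_{i+1}·y_i), indices taken mod 5.
Σ = (-18) + (-24) + (-46) + (-54) + (-17) = -159
Area = |Σ|/2 = 79.5.
Hole:
Apply the shoelace (surveyor's) formula: 2A = Σ (x_i·y_{i+1} − x_{i+1}·y_i), indices taken mod 5.
Cross-terms: -1, 4, 9, 4, 2  ⇒  Σ = 18
Area = |Σ|/2 = 9.
Net area = 79.5 − 9 = 70.5.

70.5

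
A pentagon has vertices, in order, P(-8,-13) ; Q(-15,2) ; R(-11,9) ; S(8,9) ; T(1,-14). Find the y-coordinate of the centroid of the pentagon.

-220/247

Apply the shoelace formula. First the cross-terms c_i = x_i·y_{i+1} − x_{i+1}·y_i:
  -211, -113, -171, -121, -125  ⇒  2A = -741, A = -370.5.
Then Σ (y_i + y_{i+1})·c_i = 1980, so ȳ = 1980 / (6·(-370.5)) = -220/247.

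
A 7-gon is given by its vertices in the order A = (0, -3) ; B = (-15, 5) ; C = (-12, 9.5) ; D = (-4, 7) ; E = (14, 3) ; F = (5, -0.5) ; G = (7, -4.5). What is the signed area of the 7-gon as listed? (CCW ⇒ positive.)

-172.75

Apply the shoelace (surveyor's) formula: 2A = Σ (x_i·y_{i+1} − x_{i+1}·y_i), indices taken mod 7.
Cross-terms: -45, -82.5, -46, -110, -22, -19, -21  ⇒  Σ = -345.5
Signed area = Σ/2 = -172.75 (negative ⇒ clockwise traversal).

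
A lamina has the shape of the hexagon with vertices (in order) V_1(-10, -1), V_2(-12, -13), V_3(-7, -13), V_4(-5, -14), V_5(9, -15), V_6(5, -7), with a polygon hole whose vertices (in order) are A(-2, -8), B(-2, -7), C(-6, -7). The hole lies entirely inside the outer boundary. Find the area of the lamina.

Outer boundary:
Σ = (118) + (65) + (33) + (201) + (12) + (-75) = 354
Area = |Σ|/2 = 177.
Hole:
Apply the shoelace formula: 2A = Σ (x_i·y_{i+1} − x_{i+1}·y_i), indices taken mod 3.
Σ = (-2) + (-28) + (34) = 4
Area = |Σ|/2 = 2.
Net area = 177 − 2 = 175.

175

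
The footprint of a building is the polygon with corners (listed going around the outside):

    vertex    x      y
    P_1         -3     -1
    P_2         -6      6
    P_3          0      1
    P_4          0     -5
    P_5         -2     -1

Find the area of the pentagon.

20.5

Apply the surveyor's formula: 2A = Σ (x_i·y_{i+1} − x_{i+1}·y_i), indices taken mod 5.
P_1→P_2: (-3)(6) − (-6)(-1) = -24
P_2→P_3: (-6)(1) − (0)(6) = -6
P_3→P_4: (0)(-5) − (0)(1) = 0
P_4→P_5: (0)(-1) − (-2)(-5) = -10
P_5→P_1: (-2)(-1) − (-3)(-1) = -1
Σ = -41
Area = |Σ|/2 = 20.5.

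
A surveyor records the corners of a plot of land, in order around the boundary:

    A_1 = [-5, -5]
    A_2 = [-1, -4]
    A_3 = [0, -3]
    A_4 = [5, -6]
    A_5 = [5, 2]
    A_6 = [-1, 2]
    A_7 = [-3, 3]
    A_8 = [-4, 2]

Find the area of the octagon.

Apply the surveyor's formula: 2A = Σ (x_i·y_{i+1} − x_{i+1}·y_i), indices taken mod 8.
Σ = (15) + (3) + (15) + (40) + (12) + (3) + (6) + (30) = 124
Area = |Σ|/2 = 62.

62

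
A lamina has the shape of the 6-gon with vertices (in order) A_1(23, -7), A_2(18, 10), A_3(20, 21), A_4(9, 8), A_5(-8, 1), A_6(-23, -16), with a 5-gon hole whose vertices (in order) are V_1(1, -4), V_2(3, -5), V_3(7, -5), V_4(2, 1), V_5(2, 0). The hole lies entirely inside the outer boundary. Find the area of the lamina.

Outer boundary:
Σ = (356) + (178) + (-29) + (73) + (151) + (529) = 1258
Area = |Σ|/2 = 629.
Hole:
Σ = (7) + (20) + (17) + (-2) + (-8) = 34
Area = |Σ|/2 = 17.
Net area = 629 − 17 = 612.

612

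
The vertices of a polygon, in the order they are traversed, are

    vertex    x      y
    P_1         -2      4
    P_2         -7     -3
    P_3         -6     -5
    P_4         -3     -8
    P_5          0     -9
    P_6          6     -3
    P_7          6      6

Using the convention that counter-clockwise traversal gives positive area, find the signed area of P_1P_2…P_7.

Apply Gauss's area formula: 2A = Σ (x_i·y_{i+1} − x_{i+1}·y_i), indices taken mod 7.
Σ = (34) + (17) + (33) + (27) + (54) + (54) + (36) = 255
Signed area = Σ/2 = 127.5 (positive ⇒ counter-clockwise traversal).

127.5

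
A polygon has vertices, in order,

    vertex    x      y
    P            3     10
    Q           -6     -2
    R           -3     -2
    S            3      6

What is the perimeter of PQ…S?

32

|PQ| = √((-9)² + (-12)²) = √225 = 15
|QR| = √((3)² + (0)²) = √9 = 3
|RS| = √((6)² + (8)²) = √100 = 10
|SP| = √((0)² + (4)²) = √16 = 4
Perimeter = 15 + 3 + 10 + 4 = 32.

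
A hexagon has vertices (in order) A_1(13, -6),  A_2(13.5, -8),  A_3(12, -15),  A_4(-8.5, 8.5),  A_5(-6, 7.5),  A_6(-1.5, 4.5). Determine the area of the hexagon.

Σ = (-23) + (-106.5) + (-25.5) + (-12.75) + (-15.75) + (-49.5) = -233
Area = |Σ|/2 = 116.5.

116.5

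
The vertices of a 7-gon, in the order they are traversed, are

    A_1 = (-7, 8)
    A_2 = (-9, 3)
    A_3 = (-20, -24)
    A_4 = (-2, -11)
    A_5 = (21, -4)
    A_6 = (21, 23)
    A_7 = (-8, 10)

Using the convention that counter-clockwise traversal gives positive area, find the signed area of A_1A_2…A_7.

852.5

Apply the shoelace (surveyor's) formula: 2A = Σ (x_i·y_{i+1} − x_{i+1}·y_i), indices taken mod 7.
Σ = (51) + (276) + (172) + (239) + (567) + (394) + (6) = 1705
Signed area = Σ/2 = 852.5 (positive ⇒ counter-clockwise traversal).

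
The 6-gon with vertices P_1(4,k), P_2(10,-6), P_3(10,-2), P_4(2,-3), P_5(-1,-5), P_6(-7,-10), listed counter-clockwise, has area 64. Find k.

-8

The doubled signed area Σ (x_i y_{i+1} − x_{i+1} y_i) is linear in k.
With k=0 it equals -8; the coefficient of k is -17 (from the two edges through P_1).
So -17·k + -8 = 2·64 = 128 ⇒ k = -8.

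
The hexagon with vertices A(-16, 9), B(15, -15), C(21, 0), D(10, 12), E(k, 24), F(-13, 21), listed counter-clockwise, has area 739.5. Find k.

The doubled signed area Σ (x_i y_{i+1} − x_{i+1} y_i) is linear in k.
With k=0 it equals 1443; the coefficient of k is 9 (from the two edges through E).
So 9·k + 1443 = 2·739.5 = 1479 ⇒ k = 4.

4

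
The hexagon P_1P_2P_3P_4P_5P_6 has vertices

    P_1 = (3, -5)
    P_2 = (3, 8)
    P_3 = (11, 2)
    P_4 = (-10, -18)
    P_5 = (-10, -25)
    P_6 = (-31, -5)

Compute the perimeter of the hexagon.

122

|P_1P_2| = √((0)² + (13)²) = √169 = 13
|P_2P_3| = √((8)² + (-6)²) = √100 = 10
|P_3P_4| = √((-21)² + (-20)²) = √841 = 29
|P_4P_5| = √((0)² + (-7)²) = √49 = 7
|P_5P_6| = √((-21)² + (20)²) = √841 = 29
|P_6P_1| = √((34)² + (0)²) = √1156 = 34
Perimeter = 13 + 10 + 29 + 7 + 29 + 34 = 122.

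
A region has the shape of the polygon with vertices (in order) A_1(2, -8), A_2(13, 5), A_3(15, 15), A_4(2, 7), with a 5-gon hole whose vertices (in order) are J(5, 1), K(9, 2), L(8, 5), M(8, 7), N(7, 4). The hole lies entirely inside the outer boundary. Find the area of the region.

131.5

Outer boundary:
A_1→A_2: (2)(5) − (13)(-8) = 114
A_2→A_3: (13)(15) − (15)(5) = 120
A_3→A_4: (15)(7) − (2)(15) = 75
A_4→A_1: (2)(-8) − (2)(7) = -30
Σ = 279
Area = |Σ|/2 = 139.5.
Hole:
J→K: (5)(2) − (9)(1) = 1
K→L: (9)(5) − (8)(2) = 29
L→M: (8)(7) − (8)(5) = 16
M→N: (8)(4) − (7)(7) = -17
N→J: (7)(1) − (5)(4) = -13
Σ = 16
Area = |Σ|/2 = 8.
Net area = 139.5 − 8 = 131.5.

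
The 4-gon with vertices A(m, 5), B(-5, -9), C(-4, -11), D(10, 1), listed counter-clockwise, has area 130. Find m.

-6

Write out the shoelace sum; only the two edges meeting at A involve m:
2·Area = [(10·5 − m·1) + (m·(-9) − (-5)·5)] + 125
       = -10·m + 200 = 260
⇒ m = -6.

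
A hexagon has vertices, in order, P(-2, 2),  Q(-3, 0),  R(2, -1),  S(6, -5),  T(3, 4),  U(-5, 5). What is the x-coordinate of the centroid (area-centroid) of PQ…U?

Apply the surveyor's formula. First the cross-terms c_i = x_i·y_{i+1} − x_{i+1}·y_i:
  6, 3, -4, 39, 35, 0  ⇒  2A = 79, A = 39.5.
Then Σ (x_i + x_{i+1})·c_i = 216, so x̄ = 216 / (6·39.5) = 72/79.

72/79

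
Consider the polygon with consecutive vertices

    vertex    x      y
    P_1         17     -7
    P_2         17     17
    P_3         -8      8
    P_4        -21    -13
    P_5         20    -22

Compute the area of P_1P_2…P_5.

954

Apply Gauss's area formula: 2A = Σ (x_i·y_{i+1} − x_{i+1}·y_i), indices taken mod 5.
Cross-terms: 408, 272, 272, 722, 234  ⇒  Σ = 1908
Area = |Σ|/2 = 954.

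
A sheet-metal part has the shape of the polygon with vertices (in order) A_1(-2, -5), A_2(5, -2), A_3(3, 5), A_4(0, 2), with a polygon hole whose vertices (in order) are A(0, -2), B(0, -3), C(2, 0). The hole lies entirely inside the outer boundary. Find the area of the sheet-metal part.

34

Outer boundary:
Apply the shoelace formula: 2A = Σ (x_i·y_{i+1} − x_{i+1}·y_i), indices taken mod 4.
Σ = (29) + (31) + (6) + (4) = 70
Area = |Σ|/2 = 35.
Hole:
A→B: (0)(-3) − (0)(-2) = 0
B→C: (0)(0) − (2)(-3) = 6
C→A: (2)(-2) − (0)(0) = -4
Σ = 2
Area = |Σ|/2 = 1.
Net area = 35 − 1 = 34.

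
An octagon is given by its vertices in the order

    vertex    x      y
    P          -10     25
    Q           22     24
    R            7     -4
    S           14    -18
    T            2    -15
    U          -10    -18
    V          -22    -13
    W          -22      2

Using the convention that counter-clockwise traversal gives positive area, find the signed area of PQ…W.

Apply the surveyor's formula: 2A = Σ (x_i·y_{i+1} − x_{i+1}·y_i), indices taken mod 8.
Cross-terms: -790, -256, -70, -174, -186, -266, -330, -530  ⇒  Σ = -2602
Signed area = Σ/2 = -1301 (negative ⇒ clockwise traversal).

-1301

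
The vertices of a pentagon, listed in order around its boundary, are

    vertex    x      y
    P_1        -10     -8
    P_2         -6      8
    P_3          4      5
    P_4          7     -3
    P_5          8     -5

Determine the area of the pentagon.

181

Apply the shoelace formula: 2A = Σ (x_i·y_{i+1} − x_{i+1}·y_i), indices taken mod 5.
Cross-terms: -128, -62, -47, -11, -114  ⇒  Σ = -362
Area = |Σ|/2 = 181.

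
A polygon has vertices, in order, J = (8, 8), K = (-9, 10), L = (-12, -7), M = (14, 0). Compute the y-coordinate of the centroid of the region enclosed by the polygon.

Apply the shoelace formula. First the cross-terms c_i = x_i·y_{i+1} − x_{i+1}·y_i:
  152, 183, 98, 112  ⇒  2A = 545, A = 272.5.
Then Σ (y_i + y_{i+1})·c_i = 3495, so ȳ = 3495 / (6·272.5) = 233/109.

233/109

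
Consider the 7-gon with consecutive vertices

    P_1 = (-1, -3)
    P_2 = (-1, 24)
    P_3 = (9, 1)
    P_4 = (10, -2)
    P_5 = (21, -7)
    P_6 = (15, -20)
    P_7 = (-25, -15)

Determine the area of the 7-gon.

640

Apply the shoelace formula: 2A = Σ (x_i·y_{i+1} − x_{i+1}·y_i), indices taken mod 7.
P_1→P_2: (-1)(24) − (-1)(-3) = -27
P_2→P_3: (-1)(1) − (9)(24) = -217
P_3→P_4: (9)(-2) − (10)(1) = -28
P_4→P_5: (10)(-7) − (21)(-2) = -28
P_5→P_6: (21)(-20) − (15)(-7) = -315
P_6→P_7: (15)(-15) − (-25)(-20) = -725
P_7→P_1: (-25)(-3) − (-1)(-15) = 60
Σ = -1280
Area = |Σ|/2 = 640.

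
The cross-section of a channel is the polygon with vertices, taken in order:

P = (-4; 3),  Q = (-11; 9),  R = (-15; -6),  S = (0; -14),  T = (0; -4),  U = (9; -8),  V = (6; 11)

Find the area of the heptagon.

326.5

Cross-terms: -3, 201, 210, 0, 36, 147, 62  ⇒  Σ = 653
Area = |Σ|/2 = 326.5.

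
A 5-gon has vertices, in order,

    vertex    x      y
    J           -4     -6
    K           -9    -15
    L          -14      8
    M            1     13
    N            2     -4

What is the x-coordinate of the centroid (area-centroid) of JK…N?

-737/131

Apply the surveyor's formula. First the cross-terms c_i = x_i·y_{i+1} − x_{i+1}·y_i:
  6, -282, -190, -30, -28  ⇒  2A = -524, A = -262.
Then Σ (x_i + x_{i+1})·c_i = 8844, so x̄ = 8844 / (6·(-262)) = -737/131.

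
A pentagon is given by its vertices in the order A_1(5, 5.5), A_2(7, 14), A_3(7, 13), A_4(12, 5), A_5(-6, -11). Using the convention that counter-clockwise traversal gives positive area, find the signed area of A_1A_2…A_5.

Apply Gauss's area formula: 2A = Σ (x_i·y_{i+1} − x_{i+1}·y_i), indices taken mod 5.
A_1→A_2: (5)(14) − (7)(5.5) = 31.5
A_2→A_3: (7)(13) − (7)(14) = -7
A_3→A_4: (7)(5) − (12)(13) = -121
A_4→A_5: (12)(-11) − (-6)(5) = -102
A_5→A_1: (-6)(5.5) − (5)(-11) = 22
Σ = -176.5
Signed area = Σ/2 = -88.25 (negative ⇒ clockwise traversal).

-88.25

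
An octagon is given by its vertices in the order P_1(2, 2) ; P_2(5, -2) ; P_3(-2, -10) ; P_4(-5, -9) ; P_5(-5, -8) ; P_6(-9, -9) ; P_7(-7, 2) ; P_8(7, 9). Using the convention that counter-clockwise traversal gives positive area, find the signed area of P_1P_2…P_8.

Apply Gauss's area formula: 2A = Σ (x_i·y_{i+1} − x_{i+1}·y_i), indices taken mod 8.
Σ = (-14) + (-54) + (-32) + (-5) + (-27) + (-81) + (-77) + (-4) = -294
Signed area = Σ/2 = -147 (negative ⇒ clockwise traversal).

-147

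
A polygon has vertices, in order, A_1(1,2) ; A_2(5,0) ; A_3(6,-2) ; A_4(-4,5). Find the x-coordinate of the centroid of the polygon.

Apply Gauss's area formula. First the cross-terms c_i = x_i·y_{i+1} − x_{i+1}·y_i:
  -10, -10, 22, -13  ⇒  2A = -11, A = -5.5.
Then Σ (x_i + x_{i+1})·c_i = -87, so x̄ = -87 / (6·(-5.5)) = 29/11.

29/11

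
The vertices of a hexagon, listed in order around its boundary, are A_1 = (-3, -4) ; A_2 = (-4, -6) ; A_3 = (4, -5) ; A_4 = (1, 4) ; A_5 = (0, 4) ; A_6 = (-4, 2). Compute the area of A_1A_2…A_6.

54.5

Apply Gauss's area formula: 2A = Σ (x_i·y_{i+1} − x_{i+1}·y_i), indices taken mod 6.
Cross-terms: 2, 44, 21, 4, 16, 22  ⇒  Σ = 109
Area = |Σ|/2 = 54.5.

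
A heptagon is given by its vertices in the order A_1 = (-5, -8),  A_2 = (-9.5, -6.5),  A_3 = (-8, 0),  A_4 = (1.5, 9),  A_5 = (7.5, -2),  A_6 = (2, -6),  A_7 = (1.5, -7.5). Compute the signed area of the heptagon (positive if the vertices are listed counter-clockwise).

-167.25

Apply Gauss's area formula: 2A = Σ (x_i·y_{i+1} − x_{i+1}·y_i), indices taken mod 7.
Σ = (-43.5) + (-52) + (-72) + (-70.5) + (-41) + (-6) + (-49.5) = -334.5
Signed area = Σ/2 = -167.25 (negative ⇒ clockwise traversal).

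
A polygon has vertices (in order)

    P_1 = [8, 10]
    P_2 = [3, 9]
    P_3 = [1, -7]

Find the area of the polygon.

Apply the surveyor's formula: 2A = Σ (x_i·y_{i+1} − x_{i+1}·y_i), indices taken mod 3.
Σ = (42) + (-30) + (66) = 78
Area = |Σ|/2 = 39.

39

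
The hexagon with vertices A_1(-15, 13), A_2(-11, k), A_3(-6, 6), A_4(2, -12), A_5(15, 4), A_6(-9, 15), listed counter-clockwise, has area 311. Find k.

The doubled signed area Σ (x_i y_{i+1} − x_{i+1} y_i) is linear in k.
With k=0 it equals 694; the coefficient of k is -9 (from the two edges through A_2).
So -9·k + 694 = 2·311 = 622 ⇒ k = 8.

8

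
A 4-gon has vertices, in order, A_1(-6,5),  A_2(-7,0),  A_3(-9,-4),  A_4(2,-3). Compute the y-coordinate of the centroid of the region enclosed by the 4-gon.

Apply the shoelace (surveyor's) formula. First the cross-terms c_i = x_i·y_{i+1} − x_{i+1}·y_i:
  35, 28, 35, -8  ⇒  2A = 90, A = 45.
Then Σ (y_i + y_{i+1})·c_i = -198, so ȳ = -198 / (6·45) = -11/15.

-11/15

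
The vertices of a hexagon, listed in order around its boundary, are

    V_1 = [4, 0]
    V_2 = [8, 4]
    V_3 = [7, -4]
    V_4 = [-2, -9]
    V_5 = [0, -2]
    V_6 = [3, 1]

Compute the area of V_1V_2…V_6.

Σ = (16) + (-60) + (-71) + (4) + (6) + (-4) = -109
Area = |Σ|/2 = 54.5.

54.5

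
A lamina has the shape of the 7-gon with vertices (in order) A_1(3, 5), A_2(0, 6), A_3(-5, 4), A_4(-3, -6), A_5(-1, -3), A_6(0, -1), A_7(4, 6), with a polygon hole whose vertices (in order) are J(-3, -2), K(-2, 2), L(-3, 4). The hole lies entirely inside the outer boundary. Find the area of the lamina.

47

Outer boundary:
A_1→A_2: (3)(6) − (0)(5) = 18
A_2→A_3: (0)(4) − (-5)(6) = 30
A_3→A_4: (-5)(-6) − (-3)(4) = 42
A_4→A_5: (-3)(-3) − (-1)(-6) = 3
A_5→A_6: (-1)(-1) − (0)(-3) = 1
A_6→A_7: (0)(6) − (4)(-1) = 4
A_7→A_1: (4)(5) − (3)(6) = 2
Σ = 100
Area = |Σ|/2 = 50.
Hole:
Apply the shoelace formula: 2A = Σ (x_i·y_{i+1} − x_{i+1}·y_i), indices taken mod 3.
J→K: (-3)(2) − (-2)(-2) = -10
K→L: (-2)(4) − (-3)(2) = -2
L→J: (-3)(-2) − (-3)(4) = 18
Σ = 6
Area = |Σ|/2 = 3.
Net area = 50 − 3 = 47.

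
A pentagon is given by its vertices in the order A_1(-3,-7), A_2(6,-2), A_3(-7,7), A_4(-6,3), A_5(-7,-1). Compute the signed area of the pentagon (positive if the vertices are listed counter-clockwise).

Σ = (48) + (28) + (21) + (27) + (46) = 170
Signed area = Σ/2 = 85 (positive ⇒ counter-clockwise traversal).

85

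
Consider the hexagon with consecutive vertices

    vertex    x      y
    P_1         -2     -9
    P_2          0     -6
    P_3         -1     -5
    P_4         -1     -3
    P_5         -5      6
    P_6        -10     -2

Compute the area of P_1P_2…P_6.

69.5

Apply the surveyor's formula: 2A = Σ (x_i·y_{i+1} − x_{i+1}·y_i), indices taken mod 6.
Σ = (12) + (-6) + (-2) + (-21) + (70) + (86) = 139
Area = |Σ|/2 = 69.5.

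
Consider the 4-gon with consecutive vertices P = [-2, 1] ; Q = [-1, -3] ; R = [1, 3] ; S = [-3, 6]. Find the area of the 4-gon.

15.5

Apply the surveyor's formula: 2A = Σ (x_i·y_{i+1} − x_{i+1}·y_i), indices taken mod 4.
Σ = (7) + (0) + (15) + (9) = 31
Area = |Σ|/2 = 15.5.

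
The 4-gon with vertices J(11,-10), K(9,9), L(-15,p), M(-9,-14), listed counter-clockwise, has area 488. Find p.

11

The doubled signed area Σ (x_i y_{i+1} − x_{i+1} y_i) is linear in p.
With p=0 it equals 778; the coefficient of p is 18 (from the two edges through L).
So 18·p + 778 = 2·488 = 976 ⇒ p = 11.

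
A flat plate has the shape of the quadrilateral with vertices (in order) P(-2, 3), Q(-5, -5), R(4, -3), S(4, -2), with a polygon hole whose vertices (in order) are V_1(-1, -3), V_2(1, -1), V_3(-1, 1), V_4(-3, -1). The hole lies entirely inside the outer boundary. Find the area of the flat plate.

28

Outer boundary:
Apply Gauss's area formula: 2A = Σ (x_i·y_{i+1} − x_{i+1}·y_i), indices taken mod 4.
Σ = (25) + (35) + (4) + (8) = 72
Area = |Σ|/2 = 36.
Hole:
Apply the shoelace (surveyor's) formula: 2A = Σ (x_i·y_{i+1} − x_{i+1}·y_i), indices taken mod 4.
V_1→V_2: (-1)(-1) − (1)(-3) = 4
V_2→V_3: (1)(1) − (-1)(-1) = 0
V_3→V_4: (-1)(-1) − (-3)(1) = 4
V_4→V_1: (-3)(-3) − (-1)(-1) = 8
Σ = 16
Area = |Σ|/2 = 8.
Net area = 36 − 8 = 28.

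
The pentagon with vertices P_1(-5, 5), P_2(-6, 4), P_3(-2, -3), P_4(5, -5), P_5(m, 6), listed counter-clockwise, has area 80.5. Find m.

Write out the shoelace sum; only the two edges meeting at P_5 involve m:
2·Area = [(5·6 − m·(-5)) + (m·5 − (-5)·6)] + 61
       = 10·m + 121 = 161
⇒ m = 4.

4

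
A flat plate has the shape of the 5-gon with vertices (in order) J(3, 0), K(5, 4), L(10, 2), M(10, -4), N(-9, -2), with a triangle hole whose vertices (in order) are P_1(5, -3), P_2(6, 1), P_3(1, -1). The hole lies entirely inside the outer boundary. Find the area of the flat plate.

55

Outer boundary:
Σ = (12) + (-30) + (-60) + (-56) + (6) = -128
Area = |Σ|/2 = 64.
Hole:
Cross-terms: 23, -7, 2  ⇒  Σ = 18
Area = |Σ|/2 = 9.
Net area = 64 − 9 = 55.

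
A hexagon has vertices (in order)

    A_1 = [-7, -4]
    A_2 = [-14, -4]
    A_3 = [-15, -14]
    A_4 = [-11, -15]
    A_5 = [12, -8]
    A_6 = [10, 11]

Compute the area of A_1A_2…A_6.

348

Apply the shoelace (surveyor's) formula: 2A = Σ (x_i·y_{i+1} − x_{i+1}·y_i), indices taken mod 6.
A_1→A_2: (-7)(-4) − (-14)(-4) = -28
A_2→A_3: (-14)(-14) − (-15)(-4) = 136
A_3→A_4: (-15)(-15) − (-11)(-14) = 71
A_4→A_5: (-11)(-8) − (12)(-15) = 268
A_5→A_6: (12)(11) − (10)(-8) = 212
A_6→A_1: (10)(-4) − (-7)(11) = 37
Σ = 696
Area = |Σ|/2 = 348.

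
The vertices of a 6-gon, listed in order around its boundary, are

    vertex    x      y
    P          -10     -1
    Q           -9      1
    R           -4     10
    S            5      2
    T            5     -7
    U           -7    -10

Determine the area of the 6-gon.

200

Cross-terms: -19, -86, -58, -45, -99, -93  ⇒  Σ = -400
Area = |Σ|/2 = 200.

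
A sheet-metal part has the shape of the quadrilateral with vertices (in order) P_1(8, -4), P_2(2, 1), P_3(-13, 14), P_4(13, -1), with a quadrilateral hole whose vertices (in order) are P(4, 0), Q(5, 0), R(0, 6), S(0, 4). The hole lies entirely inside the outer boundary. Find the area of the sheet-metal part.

Outer boundary:
Cross-terms: 16, 41, -169, -44  ⇒  Σ = -156
Area = |Σ|/2 = 78.
Hole:
Apply Gauss's area formula: 2A = Σ (x_i·y_{i+1} − x_{i+1}·y_i), indices taken mod 4.
Σ = (0) + (30) + (0) + (-16) = 14
Area = |Σ|/2 = 7.
Net area = 78 − 7 = 71.

71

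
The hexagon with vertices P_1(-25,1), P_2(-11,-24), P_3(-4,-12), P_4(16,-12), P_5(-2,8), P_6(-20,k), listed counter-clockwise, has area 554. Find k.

-1

Write out the shoelace sum; only the two edges meeting at P_6 involve k:
2·Area = [((-2)·k − (-20)·8) + ((-20)·1 − (-25)·k)] + 991
       = 23·k + 1131 = 1108
⇒ k = -1.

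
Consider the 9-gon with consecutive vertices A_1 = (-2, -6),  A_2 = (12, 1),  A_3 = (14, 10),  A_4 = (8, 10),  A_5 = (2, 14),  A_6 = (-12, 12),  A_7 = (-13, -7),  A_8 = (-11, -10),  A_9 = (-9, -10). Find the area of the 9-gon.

433.5

Apply the surveyor's formula: 2A = Σ (x_i·y_{i+1} − x_{i+1}·y_i), indices taken mod 9.
Cross-terms: 70, 106, 60, 92, 192, 240, 53, 20, 34  ⇒  Σ = 867
Area = |Σ|/2 = 433.5.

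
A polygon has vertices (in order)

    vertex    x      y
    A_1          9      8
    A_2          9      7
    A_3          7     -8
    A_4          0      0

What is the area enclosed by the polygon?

65

Apply the shoelace (surveyor's) formula: 2A = Σ (x_i·y_{i+1} − x_{i+1}·y_i), indices taken mod 4.
A_1→A_2: (9)(7) − (9)(8) = -9
A_2→A_3: (9)(-8) − (7)(7) = -121
A_3→A_4: (7)(0) − (0)(-8) = 0
A_4→A_1: (0)(8) − (9)(0) = 0
Σ = -130
Area = |Σ|/2 = 65.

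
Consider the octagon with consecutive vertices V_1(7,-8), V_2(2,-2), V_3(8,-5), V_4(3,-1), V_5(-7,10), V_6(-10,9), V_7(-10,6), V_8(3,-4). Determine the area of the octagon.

65.5

V_1→V_2: (7)(-2) − (2)(-8) = 2
V_2→V_3: (2)(-5) − (8)(-2) = 6
V_3→V_4: (8)(-1) − (3)(-5) = 7
V_4→V_5: (3)(10) − (-7)(-1) = 23
V_5→V_6: (-7)(9) − (-10)(10) = 37
V_6→V_7: (-10)(6) − (-10)(9) = 30
V_7→V_8: (-10)(-4) − (3)(6) = 22
V_8→V_1: (3)(-8) − (7)(-4) = 4
Σ = 131
Area = |Σ|/2 = 65.5.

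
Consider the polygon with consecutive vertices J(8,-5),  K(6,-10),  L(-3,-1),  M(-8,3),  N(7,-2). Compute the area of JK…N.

Cross-terms: -50, -36, -17, -5, -19  ⇒  Σ = -127
Area = |Σ|/2 = 63.5.

63.5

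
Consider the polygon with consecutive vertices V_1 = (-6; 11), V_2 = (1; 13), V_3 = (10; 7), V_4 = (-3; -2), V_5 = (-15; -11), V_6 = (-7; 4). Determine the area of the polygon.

Apply the shoelace formula: 2A = Σ (x_i·y_{i+1} − x_{i+1}·y_i), indices taken mod 6.
Σ = (-89) + (-123) + (1) + (3) + (-137) + (-53) = -398
Area = |Σ|/2 = 199.

199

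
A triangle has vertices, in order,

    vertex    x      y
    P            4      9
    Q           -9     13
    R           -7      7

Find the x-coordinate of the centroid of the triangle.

Apply Gauss's area formula. First the cross-terms c_i = x_i·y_{i+1} − x_{i+1}·y_i:
  133, 28, -91  ⇒  2A = 70, A = 35.
Then Σ (x_i + x_{i+1})·c_i = -840, so x̄ = -840 / (6·35) = -4.

-4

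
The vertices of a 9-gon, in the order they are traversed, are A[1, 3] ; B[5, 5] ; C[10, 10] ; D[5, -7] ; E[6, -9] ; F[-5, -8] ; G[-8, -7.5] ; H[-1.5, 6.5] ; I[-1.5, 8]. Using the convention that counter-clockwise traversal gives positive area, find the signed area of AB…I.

Cross-terms: -10, 0, -120, -3, -93, -26.5, -63.25, -2.25, -12.5  ⇒  Σ = -330.5
Signed area = Σ/2 = -165.25 (negative ⇒ clockwise traversal).

-165.25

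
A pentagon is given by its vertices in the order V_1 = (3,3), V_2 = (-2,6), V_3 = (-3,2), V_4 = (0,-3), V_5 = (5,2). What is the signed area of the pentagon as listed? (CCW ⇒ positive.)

35.5

V_1→V_2: (3)(6) − (-2)(3) = 24
V_2→V_3: (-2)(2) − (-3)(6) = 14
V_3→V_4: (-3)(-3) − (0)(2) = 9
V_4→V_5: (0)(2) − (5)(-3) = 15
V_5→V_1: (5)(3) − (3)(2) = 9
Σ = 71
Signed area = Σ/2 = 35.5 (positive ⇒ counter-clockwise traversal).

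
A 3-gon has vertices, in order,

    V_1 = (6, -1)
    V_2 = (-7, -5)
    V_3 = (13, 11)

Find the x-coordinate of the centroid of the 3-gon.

4

Apply Gauss's area formula. First the cross-terms c_i = x_i·y_{i+1} − x_{i+1}·y_i:
  -37, -12, -79  ⇒  2A = -128, A = -64.
Then Σ (x_i + x_{i+1})·c_i = -1536, so x̄ = -1536 / (6·(-64)) = 4.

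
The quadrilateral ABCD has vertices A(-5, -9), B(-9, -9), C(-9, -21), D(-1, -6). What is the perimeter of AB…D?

38

|AB| = √((-4)² + (0)²) = √16 = 4
|BC| = √((0)² + (-12)²) = √144 = 12
|CD| = √((8)² + (15)²) = √289 = 17
|DA| = √((-4)² + (-3)²) = √25 = 5
Perimeter = 4 + 12 + 17 + 5 = 38.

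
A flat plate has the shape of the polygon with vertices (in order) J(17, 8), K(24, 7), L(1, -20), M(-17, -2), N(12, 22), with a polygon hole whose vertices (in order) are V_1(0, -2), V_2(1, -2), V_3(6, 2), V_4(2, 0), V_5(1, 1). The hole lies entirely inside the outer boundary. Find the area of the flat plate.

759

Outer boundary:
Σ = (-73) + (-487) + (-342) + (-350) + (-278) = -1530
Area = |Σ|/2 = 765.
Hole:
Apply the shoelace formula: 2A = Σ (x_i·y_{i+1} − x_{i+1}·y_i), indices taken mod 5.
Σ = (2) + (14) + (-4) + (2) + (-2) = 12
Area = |Σ|/2 = 6.
Net area = 765 − 6 = 759.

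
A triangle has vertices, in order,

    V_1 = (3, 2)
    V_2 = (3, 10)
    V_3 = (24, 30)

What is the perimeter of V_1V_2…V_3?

|V_1V_2| = √((0)² + (8)²) = √64 = 8
|V_2V_3| = √((21)² + (20)²) = √841 = 29
|V_3V_1| = √((-21)² + (-28)²) = √1225 = 35
Perimeter = 8 + 29 + 35 = 72.

72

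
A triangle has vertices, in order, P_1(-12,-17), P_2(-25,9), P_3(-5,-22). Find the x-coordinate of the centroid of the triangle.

Apply Gauss's area formula. First the cross-terms c_i = x_i·y_{i+1} − x_{i+1}·y_i:
  -533, 595, -179  ⇒  2A = -117, A = -58.5.
Then Σ (x_i + x_{i+1})·c_i = 4914, so x̄ = 4914 / (6·(-58.5)) = -14.

-14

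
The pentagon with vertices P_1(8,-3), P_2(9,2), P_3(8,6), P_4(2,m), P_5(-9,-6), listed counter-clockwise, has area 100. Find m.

4

Write out the shoelace sum; only the two edges meeting at P_4 involve m:
2·Area = [(8·m − 2·6) + (2·(-6) − (-9)·m)] + 156
       = 17·m + 132 = 200
⇒ m = 4.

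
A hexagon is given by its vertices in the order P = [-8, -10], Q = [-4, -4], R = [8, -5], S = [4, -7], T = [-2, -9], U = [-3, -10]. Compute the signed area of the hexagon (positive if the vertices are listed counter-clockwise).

-49.5

P→Q: (-8)(-4) − (-4)(-10) = -8
Q→R: (-4)(-5) − (8)(-4) = 52
R→S: (8)(-7) − (4)(-5) = -36
S→T: (4)(-9) − (-2)(-7) = -50
T→U: (-2)(-10) − (-3)(-9) = -7
U→P: (-3)(-10) − (-8)(-10) = -50
Σ = -99
Signed area = Σ/2 = -49.5 (negative ⇒ clockwise traversal).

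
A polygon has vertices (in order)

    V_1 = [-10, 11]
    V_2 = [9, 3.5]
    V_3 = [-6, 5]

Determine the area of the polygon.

42

Apply Gauss's area formula: 2A = Σ (x_i·y_{i+1} − x_{i+1}·y_i), indices taken mod 3.
Σ = (-134) + (66) + (-16) = -84
Area = |Σ|/2 = 42.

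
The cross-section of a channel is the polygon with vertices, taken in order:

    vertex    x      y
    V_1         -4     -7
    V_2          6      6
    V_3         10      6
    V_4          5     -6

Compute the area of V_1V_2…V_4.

Apply Gauss's area formula: 2A = Σ (x_i·y_{i+1} − x_{i+1}·y_i), indices taken mod 4.
Σ = (18) + (-24) + (-90) + (-59) = -155
Area = |Σ|/2 = 77.5.

77.5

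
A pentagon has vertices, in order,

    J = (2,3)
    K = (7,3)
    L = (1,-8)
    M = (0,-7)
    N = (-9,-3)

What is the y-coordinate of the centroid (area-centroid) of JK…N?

Apply the surveyor's formula. First the cross-terms c_i = x_i·y_{i+1} − x_{i+1}·y_i:
  -15, -59, -7, -63, -21  ⇒  2A = -165, A = -82.5.
Then Σ (y_i + y_{i+1})·c_i = 940, so ȳ = 940 / (6·(-82.5)) = -188/99.

-188/99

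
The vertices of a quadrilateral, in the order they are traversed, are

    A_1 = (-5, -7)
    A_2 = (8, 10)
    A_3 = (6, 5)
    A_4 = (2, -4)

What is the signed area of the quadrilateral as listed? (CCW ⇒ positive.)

-41

Cross-terms: 6, -20, -34, -34  ⇒  Σ = -82
Signed area = Σ/2 = -41 (negative ⇒ clockwise traversal).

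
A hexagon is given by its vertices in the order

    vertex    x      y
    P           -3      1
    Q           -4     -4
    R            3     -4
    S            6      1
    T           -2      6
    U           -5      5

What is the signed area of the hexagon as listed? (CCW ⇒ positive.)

Apply Gauss's area formula: 2A = Σ (x_i·y_{i+1} − x_{i+1}·y_i), indices taken mod 6.
Cross-terms: 16, 28, 27, 38, 20, 10  ⇒  Σ = 139
Signed area = Σ/2 = 69.5 (positive ⇒ counter-clockwise traversal).

69.5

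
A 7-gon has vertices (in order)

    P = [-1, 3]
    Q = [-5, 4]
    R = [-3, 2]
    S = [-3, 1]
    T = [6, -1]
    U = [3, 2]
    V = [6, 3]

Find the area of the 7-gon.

Apply Gauss's area formula: 2A = Σ (x_i·y_{i+1} − x_{i+1}·y_i), indices taken mod 7.
Cross-terms: 11, 2, 3, -3, 15, -3, 21  ⇒  Σ = 46
Area = |Σ|/2 = 23.

23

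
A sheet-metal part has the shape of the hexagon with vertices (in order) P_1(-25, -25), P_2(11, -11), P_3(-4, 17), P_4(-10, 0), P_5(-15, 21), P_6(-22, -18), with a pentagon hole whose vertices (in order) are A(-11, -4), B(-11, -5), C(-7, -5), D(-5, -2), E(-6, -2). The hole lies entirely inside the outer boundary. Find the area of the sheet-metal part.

Outer boundary:
Apply the shoelace formula: 2A = Σ (x_i·y_{i+1} − x_{i+1}·y_i), indices taken mod 6.
Σ = (550) + (143) + (170) + (-210) + (732) + (100) = 1485
Area = |Σ|/2 = 742.5.
Hole:
Σ = (11) + (20) + (-11) + (-2) + (2) = 20
Area = |Σ|/2 = 10.
Net area = 742.5 − 10 = 732.5.

732.5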